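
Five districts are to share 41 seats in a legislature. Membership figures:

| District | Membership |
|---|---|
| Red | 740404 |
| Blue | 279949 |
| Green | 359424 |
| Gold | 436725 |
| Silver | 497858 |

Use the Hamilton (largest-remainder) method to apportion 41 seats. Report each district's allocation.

Standard divisor: 2314360 ÷ 41 ≈ 56447.805.
Standard quotas: Red 13.1166, Blue 4.9594, Green 6.3674, Gold 7.7368, Silver 8.8198.
Lower quotas: Red 13, Blue 4, Green 6, Gold 7, Silver 8 (sum 38, leaving 3 seats).
Remainders in descending order: Blue 0.9594, Silver 0.8198, Gold 0.7368, Green 0.3674, Red 0.1166.
The surplus seats go to Blue, Silver, Gold.

Red: 13; Blue: 5; Green: 6; Gold: 8; Silver: 9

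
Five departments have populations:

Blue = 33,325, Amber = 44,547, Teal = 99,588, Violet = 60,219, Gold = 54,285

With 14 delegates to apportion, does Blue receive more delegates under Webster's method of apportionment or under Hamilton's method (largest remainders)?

Webster

Webster: Blue 2, Amber 2, Teal 5, Violet 3, Gold 2.
Hamilton: Blue 1, Amber 2, Teal 5, Violet 3, Gold 3.
Blue gets 2 under Webster and 1 under Hamilton.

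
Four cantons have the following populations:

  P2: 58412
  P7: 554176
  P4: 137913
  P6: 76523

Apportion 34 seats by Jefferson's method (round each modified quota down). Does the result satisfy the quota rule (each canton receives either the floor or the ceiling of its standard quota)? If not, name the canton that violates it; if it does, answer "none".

P7

Standard quotas: P2 2.401, P7 22.783, P4 5.670, P6 3.146.
Jefferson allocation: P2 2, P7 24, P4 5, P6 3.
P7 has quota 22.783 (lower 22, upper 23) but receives 24 — outside the quota interval.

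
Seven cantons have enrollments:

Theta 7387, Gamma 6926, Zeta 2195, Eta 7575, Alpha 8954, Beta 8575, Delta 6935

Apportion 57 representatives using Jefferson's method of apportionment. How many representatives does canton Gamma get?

Standard divisor 48547/57 ≈ 851.702; standard quotas: Theta 8.673, Gamma 8.132, Zeta 2.577, Eta 8.894, Alpha 10.513, Beta 10.068, Delta 8.143.
Rounding down gives 8, 8, 2, 8, 10, 10, 8 = 54 seats, so the divisor must be adjusted.
With modified divisor 800: modified quotas Theta 9.234, Gamma 8.658, Zeta 2.744, Eta 9.469, Alpha 11.193, Beta 10.719, Delta 8.669.
Rounding down: Theta 9, Gamma 8, Zeta 2, Eta 9, Alpha 11, Beta 10, Delta 8 (total 57).
Gamma receives 8.

8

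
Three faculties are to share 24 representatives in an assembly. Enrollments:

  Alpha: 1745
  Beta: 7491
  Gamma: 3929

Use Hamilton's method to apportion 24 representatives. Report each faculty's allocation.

Standard divisor: 13165 ÷ 24 ≈ 548.542.
Standard quotas: Alpha 3.1812, Beta 13.6562, Gamma 7.1626.
Lower quotas: Alpha 3, Beta 13, Gamma 7 (sum 23, leaving 1 seat).
Remainders in descending order: Beta 0.6562, Alpha 0.1812, Gamma 0.1626.
The surplus seat goes to Beta.

Alpha=3, Beta=14, Gamma=7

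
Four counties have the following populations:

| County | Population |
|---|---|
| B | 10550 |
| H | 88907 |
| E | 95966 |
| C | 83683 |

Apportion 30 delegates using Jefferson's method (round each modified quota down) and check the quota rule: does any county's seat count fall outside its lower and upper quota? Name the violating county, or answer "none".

Standard quotas: B 1.134, H 9.556, E 10.315, C 8.995.
Jefferson allocation: B 1, H 10, E 10, C 9.
Every allocation lies between the lower and upper quota.

none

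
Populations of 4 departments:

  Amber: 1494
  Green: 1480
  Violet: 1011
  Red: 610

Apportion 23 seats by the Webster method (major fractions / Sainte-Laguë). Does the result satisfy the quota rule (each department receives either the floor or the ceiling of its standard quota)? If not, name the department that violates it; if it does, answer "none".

Standard quotas: Amber 7.478, Green 7.408, Violet 5.061, Red 3.053.
Webster allocation: Amber 8, Green 7, Violet 5, Red 3.
Every allocation lies between the lower and upper quota.

none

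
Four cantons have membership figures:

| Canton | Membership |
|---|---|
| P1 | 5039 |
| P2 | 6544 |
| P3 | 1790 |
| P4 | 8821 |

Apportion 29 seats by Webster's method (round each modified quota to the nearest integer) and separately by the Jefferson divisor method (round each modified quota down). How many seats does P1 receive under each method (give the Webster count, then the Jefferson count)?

Webster: P1 7, P2 9, P3 2, P4 11.
Jefferson: P1 6, P2 9, P3 2, P4 12.
P1 gets 7 under Webster and 6 under Jefferson.

7 and 6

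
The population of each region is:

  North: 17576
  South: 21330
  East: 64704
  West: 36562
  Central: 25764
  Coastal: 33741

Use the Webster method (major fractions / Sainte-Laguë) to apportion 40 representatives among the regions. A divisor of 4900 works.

North 4, South 4, East 13, West 7, Central 5, Coastal 7

With modified divisor 4900: modified quotas North 3.587, South 4.353, East 13.205, West 7.462, Central 5.258, Coastal 6.886.
Rounding to the nearest integer: North 4, South 4, East 13, West 7, Central 5, Coastal 7 (total 40).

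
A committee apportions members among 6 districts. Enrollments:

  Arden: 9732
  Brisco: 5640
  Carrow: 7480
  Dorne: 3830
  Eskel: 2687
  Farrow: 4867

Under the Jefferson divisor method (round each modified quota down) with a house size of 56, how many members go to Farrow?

8

Standard divisor 34236/56 ≈ 611.357; standard quotas: Arden 15.919, Brisco 9.225, Carrow 12.235, Dorne 6.265, Eskel 4.395, Farrow 7.961.
Rounding down gives 15, 9, 12, 6, 4, 7 = 53 seats, so the divisor must be adjusted.
With modified divisor 574: modified quotas Arden 16.955, Brisco 9.826, Carrow 13.031, Dorne 6.672, Eskel 4.681, Farrow 8.479.
Rounding down: Arden 16, Brisco 9, Carrow 13, Dorne 6, Eskel 4, Farrow 8 (total 56).
Farrow receives 8.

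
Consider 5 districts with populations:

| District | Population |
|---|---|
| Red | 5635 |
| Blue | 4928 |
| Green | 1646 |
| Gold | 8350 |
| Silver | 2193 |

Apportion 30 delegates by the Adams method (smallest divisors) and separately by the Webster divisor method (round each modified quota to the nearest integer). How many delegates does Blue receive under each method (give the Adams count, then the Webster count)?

6 and 7

Adams: Red 7, Blue 6, Green 3, Gold 11, Silver 3.
Webster: Red 7, Blue 7, Green 2, Gold 11, Silver 3.
Blue gets 6 under Adams and 7 under Webster.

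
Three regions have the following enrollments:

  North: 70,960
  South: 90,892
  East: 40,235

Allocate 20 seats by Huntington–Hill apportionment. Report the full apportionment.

With divisor 10146: modified quotas North 6.994, South 8.958, East 3.966.
Geometric-mean thresholds: North √(6·7)=6.481, South √(8·9)=8.485, East √(3·4)=3.464.
Each quota rounded against its threshold gives North 7, South 9, East 4 (total 20).

North: 7, South: 9, East: 4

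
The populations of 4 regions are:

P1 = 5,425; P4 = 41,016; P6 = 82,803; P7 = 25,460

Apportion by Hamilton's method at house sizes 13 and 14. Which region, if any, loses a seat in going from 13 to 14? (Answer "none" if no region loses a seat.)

P1

At 13 seats: P1 1, P4 3, P6 7, P7 2.
At 14 seats: P1 0, P4 4, P6 8, P7 2.
P1 drops from 1 to 0.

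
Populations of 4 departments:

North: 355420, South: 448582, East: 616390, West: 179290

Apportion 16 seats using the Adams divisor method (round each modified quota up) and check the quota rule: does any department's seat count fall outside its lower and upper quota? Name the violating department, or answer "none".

none

Standard quotas: North 3.555, South 4.487, East 6.165, West 1.793.
Adams allocation: North 4, South 4, East 6, West 2.
Every allocation lies between the lower and upper quota.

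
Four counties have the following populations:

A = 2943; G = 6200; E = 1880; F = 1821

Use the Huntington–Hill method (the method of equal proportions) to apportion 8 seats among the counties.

A: 2; G: 4; E: 1; F: 1

With divisor 1588: modified quotas A 1.853, G 3.904, E 1.184, F 1.147.
Geometric-mean thresholds: A √(1·2)=1.414, G √(3·4)=3.464, E √(1·2)=1.414, F √(1·2)=1.414.
Each quota rounded against its threshold gives A 2, G 4, E 1, F 1 (total 8).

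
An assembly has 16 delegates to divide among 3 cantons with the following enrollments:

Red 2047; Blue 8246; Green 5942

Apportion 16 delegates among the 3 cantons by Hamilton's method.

Standard divisor: 16235 ÷ 16 ≈ 1014.688.
Standard quotas: Red 2.0174, Blue 8.1266, Green 5.8560.
Lower quotas: Red 2, Blue 8, Green 5 (sum 15, leaving 1 seat).
Remainders in descending order: Green 0.8560, Blue 0.1266, Red 0.0174.
The surplus seat goes to Green.

Red=2, Blue=8, Green=6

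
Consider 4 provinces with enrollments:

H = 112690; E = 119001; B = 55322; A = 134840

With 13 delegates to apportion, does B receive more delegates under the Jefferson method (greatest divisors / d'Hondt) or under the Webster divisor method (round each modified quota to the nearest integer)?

Webster

Jefferson: H 4, E 4, B 1, A 4.
Webster: H 3, E 4, B 2, A 4.
B gets 1 under Jefferson and 2 under Webster.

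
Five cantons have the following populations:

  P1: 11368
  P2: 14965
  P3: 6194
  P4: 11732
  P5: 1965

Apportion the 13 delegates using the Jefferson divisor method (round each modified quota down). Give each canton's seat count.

P1=3, P2=5, P3=2, P4=3, P5=0

Standard divisor 46224/13 ≈ 3555.692; standard quotas: P1 3.197, P2 4.209, P3 1.742, P4 3.299, P5 0.553.
Rounding down gives 3, 4, 1, 3, 0 = 11 seats, so the divisor must be adjusted.
With modified divisor 2960: modified quotas P1 3.841, P2 5.056, P3 2.093, P4 3.964, P5 0.664.
Rounding down: P1 3, P2 5, P3 2, P4 3, P5 0 (total 13).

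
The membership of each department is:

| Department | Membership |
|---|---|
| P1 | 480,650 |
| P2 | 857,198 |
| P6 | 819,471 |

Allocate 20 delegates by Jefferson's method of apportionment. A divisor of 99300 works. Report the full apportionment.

With modified divisor 99300: modified quotas P1 4.840, P2 8.632, P6 8.252.
Rounding down: P1 4, P2 8, P6 8 (total 20).

P1=4, P2=8, P6=8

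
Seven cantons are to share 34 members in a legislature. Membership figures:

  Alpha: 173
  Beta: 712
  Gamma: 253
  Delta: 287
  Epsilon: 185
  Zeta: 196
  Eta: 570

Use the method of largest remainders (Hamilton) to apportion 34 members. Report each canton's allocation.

Alpha 2; Beta 10; Gamma 4; Delta 4; Epsilon 3; Zeta 3; Eta 8

Total 2376; standard divisor 2376/34 ≈ 69.882.
Standard quotas: Alpha 2.476, Beta 10.189, Gamma 3.620, Delta 4.107, Epsilon 2.647, Zeta 2.805, Eta 8.157.
Lower quotas: Alpha 2, Beta 10, Gamma 3, Delta 4, Epsilon 2, Zeta 2, Eta 8 (sum 31, leaving 3 seats).
Remainders in descending order: Zeta 0.805, Epsilon 0.647, Gamma 0.620, Alpha 0.476, Beta 0.189, Eta 0.157, Delta 0.107.
Largest remainders: Zeta, Epsilon, Gamma receive the extra seats.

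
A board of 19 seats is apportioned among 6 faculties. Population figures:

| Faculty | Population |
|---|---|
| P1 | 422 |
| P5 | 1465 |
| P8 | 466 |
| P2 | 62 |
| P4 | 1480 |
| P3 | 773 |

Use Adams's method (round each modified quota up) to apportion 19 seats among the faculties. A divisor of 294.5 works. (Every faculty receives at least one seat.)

With modified divisor 294.5: modified quotas P1 1.433, P5 4.975, P8 1.582, P2 0.211, P4 5.025, P3 2.625.
Rounding up: P1 2, P5 5, P8 2, P2 1, P4 6, P3 3 (total 19).

P1 2; P5 5; P8 2; P2 1; P4 6; P3 3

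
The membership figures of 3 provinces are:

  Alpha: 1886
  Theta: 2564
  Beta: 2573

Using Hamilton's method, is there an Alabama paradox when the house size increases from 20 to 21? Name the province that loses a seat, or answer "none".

Alpha

At 20 seats: Alpha 6, Theta 7, Beta 7.
At 21 seats: Alpha 5, Theta 8, Beta 8.
Alpha drops from 6 to 5.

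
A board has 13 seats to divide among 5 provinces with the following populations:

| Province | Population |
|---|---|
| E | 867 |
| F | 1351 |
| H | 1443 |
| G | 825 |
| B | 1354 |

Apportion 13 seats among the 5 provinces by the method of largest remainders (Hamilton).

Total 5840; standard divisor 5840/13 ≈ 449.231.
Standard quotas: E 1.930, F 3.007, H 3.212, G 1.836, B 3.014.
Lower quotas: E 1, F 3, H 3, G 1, B 3 (sum 11, leaving 2 seats).
Remainders in descending order: E 0.930, G 0.836, H 0.212, B 0.014, F 0.007.
The surplus seats go to E, G.

E: 2; F: 3; H: 3; G: 2; B: 3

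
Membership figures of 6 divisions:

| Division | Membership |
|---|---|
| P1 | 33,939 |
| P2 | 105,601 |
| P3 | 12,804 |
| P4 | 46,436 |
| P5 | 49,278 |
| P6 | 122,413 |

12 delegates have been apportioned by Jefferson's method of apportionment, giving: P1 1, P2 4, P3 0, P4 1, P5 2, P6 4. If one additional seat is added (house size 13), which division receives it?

Priority for the next seat is population ÷ (current seats + 1).
Priorities: P1 16969.500, P2 21120.200, P3 12804.000, P4 23218.000, P5 16426.000, P6 24482.600.
Highest priority: P6.

P6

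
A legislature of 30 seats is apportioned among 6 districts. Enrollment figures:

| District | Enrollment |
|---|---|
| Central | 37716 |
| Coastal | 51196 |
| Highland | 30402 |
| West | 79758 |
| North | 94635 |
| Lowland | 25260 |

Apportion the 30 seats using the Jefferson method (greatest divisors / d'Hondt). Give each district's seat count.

Standard divisor 318967/30 ≈ 10632.233; standard quotas: Central 3.547, Coastal 4.815, Highland 2.859, West 7.502, North 8.901, Lowland 2.376.
Rounding down gives 3, 4, 2, 7, 8, 2 = 26 seats, so the divisor must be adjusted.
With modified divisor 9700: modified quotas Central 3.888, Coastal 5.278, Highland 3.134, West 8.222, North 9.756, Lowland 2.604.
Rounding down: Central 3, Coastal 5, Highland 3, West 8, North 9, Lowland 2 (total 30).

Central 3, Coastal 5, Highland 3, West 8, North 9, Lowland 2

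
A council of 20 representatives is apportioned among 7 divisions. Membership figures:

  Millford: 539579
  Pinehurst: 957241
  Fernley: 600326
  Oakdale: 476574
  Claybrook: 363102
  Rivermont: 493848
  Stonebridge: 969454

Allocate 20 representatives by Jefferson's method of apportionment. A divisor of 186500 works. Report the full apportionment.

With modified divisor 186500: modified quotas Millford 2.893, Pinehurst 5.133, Fernley 3.219, Oakdale 2.555, Claybrook 1.947, Rivermont 2.648, Stonebridge 5.198.
Rounding down: Millford 2, Pinehurst 5, Fernley 3, Oakdale 2, Claybrook 1, Rivermont 2, Stonebridge 5 (total 20).

Millford 2, Pinehurst 5, Fernley 3, Oakdale 2, Claybrook 1, Rivermont 2, Stonebridge 5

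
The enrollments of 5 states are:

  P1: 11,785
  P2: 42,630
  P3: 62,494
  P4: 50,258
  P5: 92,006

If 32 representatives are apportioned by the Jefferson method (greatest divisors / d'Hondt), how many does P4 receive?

6

Standard divisor 259173/32 ≈ 8099.156; standard quotas: P1 1.455, P2 5.264, P3 7.716, P4 6.205, P5 11.360.
Rounding down gives 1, 5, 7, 6, 11 = 30 seats, so the divisor must be adjusted.
With modified divisor 7400: modified quotas P1 1.593, P2 5.761, P3 8.445, P4 6.792, P5 12.433.
Rounding down: P1 1, P2 5, P3 8, P4 6, P5 12 (total 32).
P4 receives 6.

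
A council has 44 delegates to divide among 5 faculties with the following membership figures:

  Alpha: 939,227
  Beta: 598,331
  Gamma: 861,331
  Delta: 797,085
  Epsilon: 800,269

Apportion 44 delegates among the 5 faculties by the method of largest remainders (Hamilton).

Alpha 10; Beta 7; Gamma 9; Delta 9; Epsilon 9

Total 3996243; standard divisor 3996243/44 ≈ 90823.705.
Standard quotas: Alpha 10.3412, Beta 6.5878, Gamma 9.4835, Delta 8.7762, Epsilon 8.8112.
Lower quotas: Alpha 10, Beta 6, Gamma 9, Delta 8, Epsilon 8 (sum 41, leaving 3 seats).
Remainders in descending order: Epsilon 0.8112, Delta 0.7762, Beta 0.5878, Gamma 0.4835, Alpha 0.3412.
The surplus seats go to Epsilon, Delta, Beta.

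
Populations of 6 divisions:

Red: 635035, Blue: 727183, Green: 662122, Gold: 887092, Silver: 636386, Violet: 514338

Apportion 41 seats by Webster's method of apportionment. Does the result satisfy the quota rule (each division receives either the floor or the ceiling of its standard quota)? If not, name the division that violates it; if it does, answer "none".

Standard quotas: Red 6.410, Blue 7.340, Green 6.683, Gold 8.954, Silver 6.423, Violet 5.191.
Webster allocation: Red 6, Blue 7, Green 7, Gold 9, Silver 7, Violet 5.
Every allocation lies between the lower and upper quota.

none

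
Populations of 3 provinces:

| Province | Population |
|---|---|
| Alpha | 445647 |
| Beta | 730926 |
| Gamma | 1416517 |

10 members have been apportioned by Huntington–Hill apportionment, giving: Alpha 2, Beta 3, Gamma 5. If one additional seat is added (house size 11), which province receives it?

Priority for the next seat is population ÷ (√(s·(s+1))).
Priorities: Alpha 181934.626, Beta 211000.161, Gamma 258619.438.
Highest priority: Gamma.

Gamma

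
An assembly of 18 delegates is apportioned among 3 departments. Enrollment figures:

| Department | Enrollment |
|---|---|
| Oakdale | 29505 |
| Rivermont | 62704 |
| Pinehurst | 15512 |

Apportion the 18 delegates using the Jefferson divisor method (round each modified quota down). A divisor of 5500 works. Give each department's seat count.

Oakdale 5; Rivermont 11; Pinehurst 2

With modified divisor 5500: modified quotas Oakdale 5.365, Rivermont 11.401, Pinehurst 2.820.
Rounding down: Oakdale 5, Rivermont 11, Pinehurst 2 (total 18).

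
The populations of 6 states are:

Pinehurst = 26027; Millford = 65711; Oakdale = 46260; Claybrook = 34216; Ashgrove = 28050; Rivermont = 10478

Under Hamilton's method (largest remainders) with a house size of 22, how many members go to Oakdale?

5

Standard divisor: 210742 ÷ 22 ≈ 9579.182.
Standard quotas: Pinehurst 2.7170, Millford 6.8598, Oakdale 4.8292, Claybrook 3.5719, Ashgrove 2.9282, Rivermont 1.0938.
Lower quotas: Pinehurst 2, Millford 6, Oakdale 4, Claybrook 3, Ashgrove 2, Rivermont 1 (sum 18, leaving 4 seats).
Remainders in descending order: Ashgrove 0.9282, Millford 0.8598, Oakdale 0.8292, Pinehurst 0.7170, Claybrook 0.5719, Rivermont 0.0938.
The surplus seats go to Ashgrove, Millford, Oakdale, Pinehurst.
Oakdale receives 5.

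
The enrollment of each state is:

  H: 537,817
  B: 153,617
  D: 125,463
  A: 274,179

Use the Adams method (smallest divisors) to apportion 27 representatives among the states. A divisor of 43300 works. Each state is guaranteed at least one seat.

With modified divisor 43300: modified quotas H 12.421, B 3.548, D 2.898, A 6.332.
Rounding up: H 13, B 4, D 3, A 7 (total 27).

H: 13, B: 4, D: 3, A: 7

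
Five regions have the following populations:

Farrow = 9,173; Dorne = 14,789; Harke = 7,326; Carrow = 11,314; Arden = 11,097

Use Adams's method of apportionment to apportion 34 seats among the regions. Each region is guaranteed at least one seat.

Farrow=6, Dorne=9, Harke=5, Carrow=7, Arden=7

Standard divisor 53699/34 ≈ 1579.382; standard quotas: Farrow 5.808, Dorne 9.364, Harke 4.639, Carrow 7.164, Arden 7.026.
Rounding up gives 6, 10, 5, 8, 8 = 37 seats, so the divisor must be adjusted.
With modified divisor 1700: modified quotas Farrow 5.396, Dorne 8.699, Harke 4.309, Carrow 6.655, Arden 6.528.
Rounding up: Farrow 6, Dorne 9, Harke 5, Carrow 7, Arden 7 (total 34).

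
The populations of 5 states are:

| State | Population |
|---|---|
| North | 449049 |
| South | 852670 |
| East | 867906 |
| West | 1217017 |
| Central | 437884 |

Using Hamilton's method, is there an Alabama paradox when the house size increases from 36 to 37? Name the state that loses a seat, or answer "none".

none

At 36 seats: North 4, South 8, East 8, West 12, Central 4.
At 37 seats: North 4, South 8, East 9, West 12, Central 4.
No state's allocation decreased.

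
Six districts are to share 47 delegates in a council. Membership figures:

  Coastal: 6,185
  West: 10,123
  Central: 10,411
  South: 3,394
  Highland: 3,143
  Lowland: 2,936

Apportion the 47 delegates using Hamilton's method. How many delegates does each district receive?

Coastal 8, West 13, Central 14, South 4, Highland 4, Lowland 4

Standard divisor: 36192 ÷ 47 ≈ 770.043.
Standard quotas: Coastal 8.0320, West 13.1460, Central 13.5200, South 4.4075, Highland 4.0816, Lowland 3.8128.
Lower quotas: Coastal 8, West 13, Central 13, South 4, Highland 4, Lowland 3 (sum 45, leaving 2 seats).
Remainders in descending order: Lowland 0.8128, Central 0.5200, South 0.4075, West 0.1460, Highland 0.0816, Coastal 0.0320.
The surplus seats go to Lowland, Central.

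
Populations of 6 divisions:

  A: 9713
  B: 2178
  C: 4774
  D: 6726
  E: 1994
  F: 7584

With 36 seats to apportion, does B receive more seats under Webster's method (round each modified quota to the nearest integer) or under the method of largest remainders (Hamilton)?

Hamilton

Webster: A 11, B 2, C 5, D 8, E 2, F 8.
Hamilton: A 11, B 3, C 5, D 7, E 2, F 8.
B gets 2 under Webster and 3 under Hamilton.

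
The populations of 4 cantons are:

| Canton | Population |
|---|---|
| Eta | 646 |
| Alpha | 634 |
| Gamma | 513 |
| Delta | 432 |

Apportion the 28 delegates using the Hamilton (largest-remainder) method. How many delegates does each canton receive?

Standard divisor: 2225 ÷ 28 ≈ 79.464.
Standard quotas: Eta 8.129, Alpha 7.978, Gamma 6.456, Delta 5.436.
Lower quotas: Eta 8, Alpha 7, Gamma 6, Delta 5 (sum 26, leaving 2 seats).
Remainders in descending order: Alpha 0.978, Gamma 0.456, Delta 0.436, Eta 0.129.
The surplus seats go to Alpha, Gamma.

Eta 8; Alpha 8; Gamma 7; Delta 5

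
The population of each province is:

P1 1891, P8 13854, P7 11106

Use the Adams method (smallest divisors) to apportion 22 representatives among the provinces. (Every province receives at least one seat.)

P1 2; P8 11; P7 9

Standard divisor 26851/22 ≈ 1220.5; standard quotas: P1 1.549, P8 11.351, P7 9.100.
Rounding up gives 2, 12, 10 = 24 seats, so the divisor must be adjusted.
With modified divisor 1300: modified quotas P1 1.455, P8 10.657, P7 8.543.
Rounding up: P1 2, P8 11, P7 9 (total 22).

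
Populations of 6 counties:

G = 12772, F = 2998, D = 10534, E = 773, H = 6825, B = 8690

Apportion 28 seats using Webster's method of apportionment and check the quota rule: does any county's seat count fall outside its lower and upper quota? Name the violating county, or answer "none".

Standard quotas: G 8.396, F 1.971, D 6.925, E 0.508, H 4.487, B 5.713.
Webster allocation: G 8, F 2, D 7, E 1, H 4, B 6.
Every allocation lies between the lower and upper quota.

none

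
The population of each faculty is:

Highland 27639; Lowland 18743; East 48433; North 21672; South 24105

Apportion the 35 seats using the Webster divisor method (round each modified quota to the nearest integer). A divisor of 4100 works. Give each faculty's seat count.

Highland 7, Lowland 5, East 12, North 5, South 6

With modified divisor 4100: modified quotas Highland 6.741, Lowland 4.571, East 11.813, North 5.286, South 5.879.
Rounding to the nearest integer: Highland 7, Lowland 5, East 12, North 5, South 6 (total 35).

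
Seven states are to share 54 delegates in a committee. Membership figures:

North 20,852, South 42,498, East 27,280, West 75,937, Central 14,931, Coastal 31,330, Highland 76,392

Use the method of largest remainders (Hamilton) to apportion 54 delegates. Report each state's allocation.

North=4, South=8, East=5, West=14, Central=3, Coastal=6, Highland=14

Standard divisor: 289220 ÷ 54 ≈ 5355.926.
Standard quotas: North 3.8933, South 7.9348, East 5.0934, West 14.1781, Central 2.7878, Coastal 5.8496, Highland 14.2631.
Lower quotas: North 3, South 7, East 5, West 14, Central 2, Coastal 5, Highland 14 (sum 50, leaving 4 seats).
Remainders in descending order: South 0.9348, North 0.8933, Coastal 0.8496, Central 0.7878, Highland 0.2631, West 0.1781, East 0.0934.
The surplus seats go to South, North, Coastal, Central.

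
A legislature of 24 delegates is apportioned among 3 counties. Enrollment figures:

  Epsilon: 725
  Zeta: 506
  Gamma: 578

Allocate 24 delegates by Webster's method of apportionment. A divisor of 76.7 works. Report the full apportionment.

With modified divisor 76.7: modified quotas Epsilon 9.452, Zeta 6.597, Gamma 7.536.
Rounding to the nearest integer: Epsilon 9, Zeta 7, Gamma 8 (total 24).

Epsilon 9, Zeta 7, Gamma 8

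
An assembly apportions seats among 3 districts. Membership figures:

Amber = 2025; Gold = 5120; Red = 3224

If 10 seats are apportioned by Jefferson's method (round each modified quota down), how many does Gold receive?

5

Standard divisor 10369/10 ≈ 1036.9; standard quotas: Amber 1.953, Gold 4.938, Red 3.109.
Rounding down gives 1, 4, 3 = 8 seats, so the divisor must be adjusted.
With modified divisor 900: modified quotas Amber 2.250, Gold 5.689, Red 3.582.
Rounding down: Amber 2, Gold 5, Red 3 (total 10).
Gold receives 5.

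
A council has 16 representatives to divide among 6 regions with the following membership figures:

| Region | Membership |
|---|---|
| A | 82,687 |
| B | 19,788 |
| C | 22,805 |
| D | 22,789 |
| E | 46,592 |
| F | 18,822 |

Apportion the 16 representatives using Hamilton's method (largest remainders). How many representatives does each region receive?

Standard divisor: 213483 ÷ 16 ≈ 13342.688.
Standard quotas: A 6.1972, B 1.4831, C 1.7092, D 1.7080, E 3.4920, F 1.4107.
Lower quotas: A 6, B 1, C 1, D 1, E 3, F 1 (sum 13, leaving 3 seats).
Remainders in descending order: C 0.7092, D 0.7080, E 0.4920, B 0.4831, F 0.4107, A 0.1972.
The surplus seats go to C, D, E.

A 6; B 1; C 2; D 2; E 4; F 1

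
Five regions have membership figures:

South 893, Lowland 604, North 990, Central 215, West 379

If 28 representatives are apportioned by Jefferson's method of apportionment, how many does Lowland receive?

Standard divisor 3081/28 ≈ 110.036; standard quotas: South 8.116, Lowland 5.489, North 8.997, Central 1.954, West 3.444.
Rounding down gives 8, 5, 8, 1, 3 = 25 seats, so the divisor must be adjusted.
With modified divisor 100: modified quotas South 8.930, Lowland 6.040, North 9.900, Central 2.150, West 3.790.
Rounding down: South 8, Lowland 6, North 9, Central 2, West 3 (total 28).
Lowland receives 6.

6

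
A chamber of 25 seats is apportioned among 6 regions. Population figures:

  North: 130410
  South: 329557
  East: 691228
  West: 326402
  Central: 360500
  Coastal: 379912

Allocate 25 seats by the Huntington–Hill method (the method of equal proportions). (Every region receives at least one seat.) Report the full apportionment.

North=1; South=4; East=8; West=4; Central=4; Coastal=4

With divisor 92292: modified quotas North 1.413, South 3.571, East 7.490, West 3.537, Central 3.906, Coastal 4.116.
Geometric-mean thresholds: North √(1·2)=1.414, South √(3·4)=3.464, East √(7·8)=7.483, West √(3·4)=3.464, Central √(3·4)=3.464, Coastal √(4·5)=4.472.
Each quota rounded against its threshold gives North 1, South 4, East 8, West 4, Central 4, Coastal 4 (total 25).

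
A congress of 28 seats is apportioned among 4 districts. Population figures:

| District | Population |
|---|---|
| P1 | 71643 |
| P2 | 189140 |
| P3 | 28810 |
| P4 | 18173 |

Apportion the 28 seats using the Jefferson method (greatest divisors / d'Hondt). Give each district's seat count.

Standard divisor 307766/28 ≈ 10991.643; standard quotas: P1 6.518, P2 17.208, P3 2.621, P4 1.653.
Rounding down gives 6, 17, 2, 1 = 26 seats, so the divisor must be adjusted.
With modified divisor 10100: modified quotas P1 7.093, P2 18.727, P3 2.852, P4 1.799.
Rounding down: P1 7, P2 18, P3 2, P4 1 (total 28).

P1=7; P2=18; P3=2; P4=1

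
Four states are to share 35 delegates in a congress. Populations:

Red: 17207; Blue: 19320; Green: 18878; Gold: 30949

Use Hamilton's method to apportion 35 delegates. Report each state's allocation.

Red=7, Blue=8, Green=8, Gold=12

The standard divisor is 86354/35 ≈ 2467.257.
Standard quotas: Red 6.9741, Blue 7.8306, Green 7.6514, Gold 12.5439.
Lower quotas: Red 6, Blue 7, Green 7, Gold 12 (sum 32, leaving 3 seats).
Remainders in descending order: Red 0.9741, Blue 0.8306, Green 0.6514, Gold 0.5439.
Largest remainders: Red, Blue, Green receive the extra seats.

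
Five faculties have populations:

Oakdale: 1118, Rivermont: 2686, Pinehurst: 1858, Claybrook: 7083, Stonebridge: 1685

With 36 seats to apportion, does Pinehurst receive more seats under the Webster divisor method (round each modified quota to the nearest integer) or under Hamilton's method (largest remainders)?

Webster

Webster: Oakdale 3, Rivermont 7, Pinehurst 5, Claybrook 17, Stonebridge 4.
Hamilton: Oakdale 3, Rivermont 7, Pinehurst 4, Claybrook 18, Stonebridge 4.
Pinehurst gets 5 under Webster and 4 under Hamilton.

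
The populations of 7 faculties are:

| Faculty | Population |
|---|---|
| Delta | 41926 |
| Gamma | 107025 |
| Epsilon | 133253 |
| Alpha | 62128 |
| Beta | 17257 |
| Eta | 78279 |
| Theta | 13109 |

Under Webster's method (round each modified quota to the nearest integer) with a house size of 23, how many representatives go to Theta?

1

Standard divisor 452977/23 ≈ 19694.652; standard quotas: Delta 2.129, Gamma 5.434, Epsilon 6.766, Alpha 3.155, Beta 0.876, Eta 3.975, Theta 0.666.
Rounding to the nearest integer gives Delta 2, Gamma 5, Epsilon 7, Alpha 3, Beta 1, Eta 4, Theta 1 — total 23, matching the house size, so no adjustment is needed.
Theta receives 1.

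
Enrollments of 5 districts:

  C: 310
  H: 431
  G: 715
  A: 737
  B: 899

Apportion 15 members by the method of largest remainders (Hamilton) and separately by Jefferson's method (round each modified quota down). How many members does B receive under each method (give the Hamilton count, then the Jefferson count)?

Hamilton: C 2, H 2, G 3, A 4, B 4.
Jefferson: C 1, H 2, G 3, A 4, B 5.
B gets 4 under Hamilton and 5 under Jefferson.

4 and 5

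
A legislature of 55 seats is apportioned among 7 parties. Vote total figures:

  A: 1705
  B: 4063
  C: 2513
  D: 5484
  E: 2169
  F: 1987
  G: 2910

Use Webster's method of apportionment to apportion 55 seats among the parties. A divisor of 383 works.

With modified divisor 383: modified quotas A 4.452, B 10.608, C 6.561, D 14.319, E 5.663, F 5.188, G 7.598.
Rounding to the nearest integer: A 4, B 11, C 7, D 14, E 6, F 5, G 8 (total 55).

A 4; B 11; C 7; D 14; E 6; F 5; G 8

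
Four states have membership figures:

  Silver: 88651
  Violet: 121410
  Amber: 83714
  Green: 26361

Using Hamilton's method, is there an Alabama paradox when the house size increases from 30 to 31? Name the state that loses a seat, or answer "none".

Green

At 30 seats: Silver 8, Violet 11, Amber 8, Green 3.
At 31 seats: Silver 9, Violet 12, Amber 8, Green 2.
Green drops from 3 to 2.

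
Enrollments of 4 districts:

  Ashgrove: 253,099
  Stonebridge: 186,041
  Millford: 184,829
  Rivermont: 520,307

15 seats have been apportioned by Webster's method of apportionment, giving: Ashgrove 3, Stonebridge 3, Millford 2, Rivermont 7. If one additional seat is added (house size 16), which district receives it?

Millford

Priority for the next seat is population ÷ (current seats + 0.5).
Priorities: Ashgrove 72314.000, Stonebridge 53154.571, Millford 73931.600, Rivermont 69374.267.
Highest priority: Millford.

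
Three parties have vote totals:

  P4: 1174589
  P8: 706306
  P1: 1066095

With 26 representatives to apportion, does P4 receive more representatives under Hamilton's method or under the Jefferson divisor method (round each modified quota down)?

Jefferson

Hamilton: P4 10, P8 6, P1 10.
Jefferson: P4 11, P8 6, P1 9.
P4 gets 10 under Hamilton and 11 under Jefferson.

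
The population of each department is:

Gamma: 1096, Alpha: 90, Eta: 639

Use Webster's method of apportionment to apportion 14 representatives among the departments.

Standard divisor 1825/14 ≈ 130.357; standard quotas: Gamma 8.408, Alpha 0.690, Eta 4.902.
Rounding to the nearest integer gives Gamma 8, Alpha 1, Eta 5 — total 14, matching the house size, so no adjustment is needed.

Gamma: 8, Alpha: 1, Eta: 5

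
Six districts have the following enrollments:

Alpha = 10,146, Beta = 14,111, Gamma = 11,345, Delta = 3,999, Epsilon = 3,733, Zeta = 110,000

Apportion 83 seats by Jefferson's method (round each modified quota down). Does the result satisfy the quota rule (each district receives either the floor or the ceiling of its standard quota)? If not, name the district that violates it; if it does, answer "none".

Zeta

Standard quotas: Alpha 5.492, Beta 7.638, Gamma 6.141, Delta 2.165, Epsilon 2.021, Zeta 59.543.
Jefferson allocation: Alpha 5, Beta 7, Gamma 6, Delta 2, Epsilon 2, Zeta 61.
Zeta has quota 59.543 (lower 59, upper 60) but receives 61 — outside the quota interval.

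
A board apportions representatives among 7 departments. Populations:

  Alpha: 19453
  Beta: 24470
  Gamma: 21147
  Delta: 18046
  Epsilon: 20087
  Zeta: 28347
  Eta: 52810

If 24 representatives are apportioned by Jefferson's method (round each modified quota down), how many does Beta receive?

3

Standard divisor 184360/24 ≈ 7681.667; standard quotas: Alpha 2.532, Beta 3.186, Gamma 2.753, Delta 2.349, Epsilon 2.615, Zeta 3.690, Eta 6.875.
Rounding down gives 2, 3, 2, 2, 2, 3, 6 = 20 seats, so the divisor must be adjusted.
With modified divisor 6650: modified quotas Alpha 2.925, Beta 3.680, Gamma 3.180, Delta 2.714, Epsilon 3.021, Zeta 4.263, Eta 7.941.
Rounding down: Alpha 2, Beta 3, Gamma 3, Delta 2, Epsilon 3, Zeta 4, Eta 7 (total 24).
Beta receives 3.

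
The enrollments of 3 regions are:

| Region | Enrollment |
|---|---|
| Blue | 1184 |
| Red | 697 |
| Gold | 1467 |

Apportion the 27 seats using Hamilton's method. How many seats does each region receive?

Standard divisor: 3348 ÷ 27 = 124.
Standard quotas: Blue 9.548, Red 5.621, Gold 11.831.
Lower quotas: Blue 9, Red 5, Gold 11 (sum 25, leaving 2 seats).
Remainders in descending order: Gold 0.831, Red 0.621, Blue 0.548.
Largest remainders: Gold, Red receive the extra seats.

Blue 9, Red 6, Gold 12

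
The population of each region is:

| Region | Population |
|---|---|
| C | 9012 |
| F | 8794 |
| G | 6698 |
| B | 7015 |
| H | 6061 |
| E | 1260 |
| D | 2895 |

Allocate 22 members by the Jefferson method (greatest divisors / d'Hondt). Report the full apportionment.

Standard divisor 41735/22 ≈ 1897.045; standard quotas: C 4.751, F 4.636, G 3.531, B 3.698, H 3.195, E 0.664, D 1.526.
Rounding down gives 4, 4, 3, 3, 3, 0, 1 = 18 seats, so the divisor must be adjusted.
With modified divisor 1600: modified quotas C 5.633, F 5.496, G 4.186, B 4.384, H 3.788, E 0.787, D 1.809.
Rounding down: C 5, F 5, G 4, B 4, H 3, E 0, D 1 (total 22).

C: 5; F: 5; G: 4; B: 4; H: 3; E: 0; D: 1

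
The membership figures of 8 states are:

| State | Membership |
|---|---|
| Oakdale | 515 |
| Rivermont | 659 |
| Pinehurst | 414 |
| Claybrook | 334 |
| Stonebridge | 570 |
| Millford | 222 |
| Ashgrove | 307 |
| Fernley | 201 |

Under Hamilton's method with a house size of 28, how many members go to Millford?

Standard divisor: 3222 ÷ 28 ≈ 115.071.
Standard quotas: Oakdale 4.475, Rivermont 5.727, Pinehurst 3.598, Claybrook 2.903, Stonebridge 4.953, Millford 1.929, Ashgrove 2.668, Fernley 1.747.
Lower quotas: Oakdale 4, Rivermont 5, Pinehurst 3, Claybrook 2, Stonebridge 4, Millford 1, Ashgrove 2, Fernley 1 (sum 22, leaving 6 seats).
Remainders in descending order: Stonebridge 0.953, Millford 0.929, Claybrook 0.903, Fernley 0.747, Rivermont 0.727, Ashgrove 0.668, Pinehurst 0.598, Oakdale 0.475.
The surplus seats go to Stonebridge, Millford, Claybrook, Fernley, Rivermont, Ashgrove.
Millford receives 2.

2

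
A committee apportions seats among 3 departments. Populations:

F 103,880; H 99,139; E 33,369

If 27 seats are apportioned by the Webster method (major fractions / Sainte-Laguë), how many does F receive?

12

Standard divisor 236388/27 ≈ 8755.111; standard quotas: F 11.865, H 11.324, E 3.811.
Rounding to the nearest integer gives F 12, H 11, E 4 — total 27, matching the house size, so no adjustment is needed.
F receives 12.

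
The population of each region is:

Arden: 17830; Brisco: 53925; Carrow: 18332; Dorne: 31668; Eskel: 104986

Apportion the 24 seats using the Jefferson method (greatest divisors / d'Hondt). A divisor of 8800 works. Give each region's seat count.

Arden 2, Brisco 6, Carrow 2, Dorne 3, Eskel 11

With modified divisor 8800: modified quotas Arden 2.026, Brisco 6.128, Carrow 2.083, Dorne 3.599, Eskel 11.930.
Rounding down: Arden 2, Brisco 6, Carrow 2, Dorne 3, Eskel 11 (total 24).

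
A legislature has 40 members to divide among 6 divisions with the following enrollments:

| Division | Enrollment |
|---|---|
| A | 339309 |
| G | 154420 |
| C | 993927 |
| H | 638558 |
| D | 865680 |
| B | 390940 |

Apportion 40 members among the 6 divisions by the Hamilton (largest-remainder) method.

A: 4; G: 2; C: 12; H: 7; D: 10; B: 5

Standard divisor: 3382834 ÷ 40 ≈ 84570.85.
Standard quotas: A 4.0121, G 1.8259, C 11.7526, H 7.5506, D 10.2362, B 4.6226.
Lower quotas: A 4, G 1, C 11, H 7, D 10, B 4 (sum 37, leaving 3 seats).
Remainders in descending order: G 0.8259, C 0.7526, B 0.6226, H 0.5506, D 0.2362, A 0.0121.
Largest remainders: G, C, B receive the extra seats.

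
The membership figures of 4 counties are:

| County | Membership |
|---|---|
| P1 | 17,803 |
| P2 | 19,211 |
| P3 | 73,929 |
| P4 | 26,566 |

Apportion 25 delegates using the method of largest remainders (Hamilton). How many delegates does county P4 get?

5

The standard divisor is 137509/25 ≈ 5500.36.
Standard quotas: P1 3.2367, P2 3.4927, P3 13.4408, P4 4.8299.
Lower quotas: P1 3, P2 3, P3 13, P4 4 (sum 23, leaving 2 seats).
Remainders in descending order: P4 0.8299, P2 0.4927, P3 0.4408, P1 0.2367.
Largest remainders: P4, P2 receive the extra seats.
P4 receives 5.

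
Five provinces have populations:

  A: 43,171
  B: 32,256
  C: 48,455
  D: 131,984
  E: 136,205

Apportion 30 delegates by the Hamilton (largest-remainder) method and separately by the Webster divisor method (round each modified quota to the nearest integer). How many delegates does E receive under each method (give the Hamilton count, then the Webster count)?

10 and 11

Hamilton: A 3, B 3, C 4, D 10, E 10.
Webster: A 3, B 2, C 4, D 10, E 11.
E gets 10 under Hamilton and 11 under Webster.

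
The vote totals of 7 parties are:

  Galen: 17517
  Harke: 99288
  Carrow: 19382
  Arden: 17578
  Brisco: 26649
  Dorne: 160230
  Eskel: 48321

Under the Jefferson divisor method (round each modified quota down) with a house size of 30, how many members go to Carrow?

Standard divisor 388965/30 ≈ 12965.5; standard quotas: Galen 1.351, Harke 7.658, Carrow 1.495, Arden 1.356, Brisco 2.055, Dorne 12.358, Eskel 3.727.
Rounding down gives 1, 7, 1, 1, 2, 12, 3 = 27 seats, so the divisor must be adjusted.
With modified divisor 11800: modified quotas Galen 1.484, Harke 8.414, Carrow 1.643, Arden 1.490, Brisco 2.258, Dorne 13.579, Eskel 4.095.
Rounding down: Galen 1, Harke 8, Carrow 1, Arden 1, Brisco 2, Dorne 13, Eskel 4 (total 30).
Carrow receives 1.

1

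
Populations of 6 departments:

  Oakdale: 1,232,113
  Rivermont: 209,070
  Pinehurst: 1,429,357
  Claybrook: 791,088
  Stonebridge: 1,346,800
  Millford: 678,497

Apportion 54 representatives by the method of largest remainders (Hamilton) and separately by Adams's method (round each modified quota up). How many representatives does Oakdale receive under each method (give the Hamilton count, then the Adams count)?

12 and 11

Hamilton: Oakdale 12, Rivermont 2, Pinehurst 14, Claybrook 7, Stonebridge 13, Millford 6.
Adams: Oakdale 11, Rivermont 2, Pinehurst 13, Claybrook 8, Stonebridge 13, Millford 7.
Oakdale gets 12 under Hamilton and 11 under Adams.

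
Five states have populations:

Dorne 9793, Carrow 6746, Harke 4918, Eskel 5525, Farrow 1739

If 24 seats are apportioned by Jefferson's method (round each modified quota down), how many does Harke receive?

4

Standard divisor 28721/24 ≈ 1196.708; standard quotas: Dorne 8.183, Carrow 5.637, Harke 4.110, Eskel 4.617, Farrow 1.453.
Rounding down gives 8, 5, 4, 4, 1 = 22 seats, so the divisor must be adjusted.
With modified divisor 1100: modified quotas Dorne 8.903, Carrow 6.133, Harke 4.471, Eskel 5.023, Farrow 1.581.
Rounding down: Dorne 8, Carrow 6, Harke 4, Eskel 5, Farrow 1 (total 24).
Harke receives 4.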